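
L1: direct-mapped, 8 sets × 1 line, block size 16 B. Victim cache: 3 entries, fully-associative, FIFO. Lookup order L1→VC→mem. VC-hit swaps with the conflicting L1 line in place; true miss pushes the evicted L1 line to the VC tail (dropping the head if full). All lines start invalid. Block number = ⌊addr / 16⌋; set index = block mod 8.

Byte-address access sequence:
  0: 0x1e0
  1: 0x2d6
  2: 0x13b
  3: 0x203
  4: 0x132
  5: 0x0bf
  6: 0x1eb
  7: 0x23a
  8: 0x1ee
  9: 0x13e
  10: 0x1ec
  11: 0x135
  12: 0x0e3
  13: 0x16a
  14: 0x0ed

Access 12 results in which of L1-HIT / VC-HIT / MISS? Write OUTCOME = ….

OUTCOME = MISS

  [0] addr=0x1e0 blk=30 s=6: MISS | VC []
  [1] addr=0x2d6 blk=45 s=5: MISS | VC []
  [2] addr=0x13b blk=19 s=3: MISS | VC []
  [3] addr=0x203 blk=32 s=0: MISS | VC []
  [4] addr=0x132 blk=19 s=3: L1-HIT | VC []
  [5] addr=0xbf blk=11 s=3: MISS | VC [19]
  [6] addr=0x1eb blk=30 s=6: L1-HIT | VC [19]
  [7] addr=0x23a blk=35 s=3: MISS | VC [19, 11]
  [8] addr=0x1ee blk=30 s=6: L1-HIT | VC [19, 11]
  [9] addr=0x13e blk=19 s=3: VC-HIT | VC [35, 11]
  [10] addr=0x1ec blk=30 s=6: L1-HIT | VC [35, 11]
  [11] addr=0x135 blk=19 s=3: L1-HIT | VC [35, 11]
  [12] addr=0xe3 blk=14 s=6: MISS | VC [35, 11, 30]
  [13] addr=0x16a blk=22 s=6: MISS | VC [11, 30, 14]
  [14] addr=0xed blk=14 s=6: VC-HIT | VC [11, 30, 22]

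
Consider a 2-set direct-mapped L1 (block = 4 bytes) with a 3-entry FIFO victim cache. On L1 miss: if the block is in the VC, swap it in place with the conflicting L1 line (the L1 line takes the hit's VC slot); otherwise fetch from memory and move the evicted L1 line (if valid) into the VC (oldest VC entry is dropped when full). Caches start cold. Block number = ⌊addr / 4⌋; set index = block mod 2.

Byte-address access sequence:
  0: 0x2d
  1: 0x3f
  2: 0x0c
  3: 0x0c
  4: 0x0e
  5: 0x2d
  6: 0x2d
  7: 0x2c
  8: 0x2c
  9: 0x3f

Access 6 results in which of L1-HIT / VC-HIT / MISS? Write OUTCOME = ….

  [0] addr=0x2d blk=11 s=1: MISS | VC []
  [1] addr=0x3f blk=15 s=1: MISS | VC [11]
  [2] addr=0xc blk=3 s=1: MISS | VC [11, 15]
  [3] addr=0xc blk=3 s=1: L1-HIT | VC [11, 15]
  [4] addr=0xe blk=3 s=1: L1-HIT | VC [11, 15]
  [5] addr=0x2d blk=11 s=1: VC-HIT | VC [3, 15]
  [6] addr=0x2d blk=11 s=1: L1-HIT | VC [3, 15]
  [7] addr=0x2c blk=11 s=1: L1-HIT | VC [3, 15]
  [8] addr=0x2c blk=11 s=1: L1-HIT | VC [3, 15]
  [9] addr=0x3f blk=15 s=1: VC-HIT | VC [3, 11]

OUTCOME = L1-HIT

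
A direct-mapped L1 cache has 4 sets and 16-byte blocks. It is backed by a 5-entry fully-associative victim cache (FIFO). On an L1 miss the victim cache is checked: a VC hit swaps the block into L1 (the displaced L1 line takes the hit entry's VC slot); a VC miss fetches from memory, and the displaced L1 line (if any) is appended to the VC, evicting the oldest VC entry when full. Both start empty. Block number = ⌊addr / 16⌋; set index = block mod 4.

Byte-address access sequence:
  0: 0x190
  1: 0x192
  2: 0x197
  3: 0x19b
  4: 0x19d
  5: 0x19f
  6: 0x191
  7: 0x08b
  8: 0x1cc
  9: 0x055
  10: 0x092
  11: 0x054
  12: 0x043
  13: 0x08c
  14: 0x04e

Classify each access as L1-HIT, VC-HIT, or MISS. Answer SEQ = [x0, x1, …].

SEQ = [MISS, L1-HIT, L1-HIT, L1-HIT, L1-HIT, L1-HIT, L1-HIT, MISS, MISS, MISS, MISS, VC-HIT, MISS, VC-HIT, VC-HIT]

  [0] addr=0x190 blk=25 s=1: MISS | VC []
  [1] addr=0x192 blk=25 s=1: L1-HIT | VC []
  [2] addr=0x197 blk=25 s=1: L1-HIT | VC []
  [3] addr=0x19b blk=25 s=1: L1-HIT | VC []
  [4] addr=0x19d blk=25 s=1: L1-HIT | VC []
  [5] addr=0x19f blk=25 s=1: L1-HIT | VC []
  [6] addr=0x191 blk=25 s=1: L1-HIT | VC []
  [7] addr=0x8b blk=8 s=0: MISS | VC []
  [8] addr=0x1cc blk=28 s=0: MISS | VC [8]
  [9] addr=0x55 blk=5 s=1: MISS | VC [8, 25]
  [10] addr=0x92 blk=9 s=1: MISS | VC [8, 25, 5]
  [11] addr=0x54 blk=5 s=1: VC-HIT | VC [8, 25, 9]
  [12] addr=0x43 blk=4 s=0: MISS | VC [8, 25, 9, 28]
  [13] addr=0x8c blk=8 s=0: VC-HIT | VC [4, 25, 9, 28]
  [14] addr=0x4e blk=4 s=0: VC-HIT | VC [8, 25, 9, 28]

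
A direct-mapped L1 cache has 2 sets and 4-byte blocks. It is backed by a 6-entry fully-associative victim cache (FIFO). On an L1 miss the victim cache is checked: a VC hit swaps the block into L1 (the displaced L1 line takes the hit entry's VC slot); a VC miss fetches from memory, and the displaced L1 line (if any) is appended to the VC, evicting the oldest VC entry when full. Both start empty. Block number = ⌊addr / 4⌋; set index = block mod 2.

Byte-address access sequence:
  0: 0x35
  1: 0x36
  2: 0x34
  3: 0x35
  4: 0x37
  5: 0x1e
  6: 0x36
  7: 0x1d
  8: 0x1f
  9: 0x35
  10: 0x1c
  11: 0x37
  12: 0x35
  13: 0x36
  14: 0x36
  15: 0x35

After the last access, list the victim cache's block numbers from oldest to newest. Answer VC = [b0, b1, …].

VC = [7]

0: 0x35 (blk 13, set 1) → MISS  vc=[]
1: 0x36 (blk 13, set 1) → L1-HIT  vc=[]
2: 0x34 (blk 13, set 1) → L1-HIT  vc=[]
3: 0x35 (blk 13, set 1) → L1-HIT  vc=[]
4: 0x37 (blk 13, set 1) → L1-HIT  vc=[]
5: 0x1e (blk 7, set 1) → MISS  vc=[13]
6: 0x36 (blk 13, set 1) → VC-HIT  vc=[7]
7: 0x1d (blk 7, set 1) → VC-HIT  vc=[13]
8: 0x1f (blk 7, set 1) → L1-HIT  vc=[13]
9: 0x35 (blk 13, set 1) → VC-HIT  vc=[7]
10: 0x1c (blk 7, set 1) → VC-HIT  vc=[13]
11: 0x37 (blk 13, set 1) → VC-HIT  vc=[7]
12: 0x35 (blk 13, set 1) → L1-HIT  vc=[7]
13: 0x36 (blk 13, set 1) → L1-HIT  vc=[7]
14: 0x36 (blk 13, set 1) → L1-HIT  vc=[7]
15: 0x35 (blk 13, set 1) → L1-HIT  vc=[7]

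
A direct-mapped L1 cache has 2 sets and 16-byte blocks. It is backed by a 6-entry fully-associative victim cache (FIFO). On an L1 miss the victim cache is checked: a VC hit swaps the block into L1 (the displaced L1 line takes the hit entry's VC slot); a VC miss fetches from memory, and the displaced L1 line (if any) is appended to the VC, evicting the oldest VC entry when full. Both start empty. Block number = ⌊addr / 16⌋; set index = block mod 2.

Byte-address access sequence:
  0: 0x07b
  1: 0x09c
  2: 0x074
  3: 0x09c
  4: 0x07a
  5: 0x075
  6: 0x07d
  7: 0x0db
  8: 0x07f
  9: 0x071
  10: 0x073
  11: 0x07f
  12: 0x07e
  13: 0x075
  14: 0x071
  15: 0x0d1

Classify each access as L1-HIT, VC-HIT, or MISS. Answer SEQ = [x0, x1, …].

SEQ = [MISS, MISS, VC-HIT, VC-HIT, VC-HIT, L1-HIT, L1-HIT, MISS, VC-HIT, L1-HIT, L1-HIT, L1-HIT, L1-HIT, L1-HIT, L1-HIT, VC-HIT]

#0 0x7b→b7/s1 MISS; vc=[]
#1 0x9c→b9/s1 MISS; vc=[7]
#2 0x74→b7/s1 VC-HIT; vc=[9]
#3 0x9c→b9/s1 VC-HIT; vc=[7]
#4 0x7a→b7/s1 VC-HIT; vc=[9]
#5 0x75→b7/s1 L1-HIT; vc=[9]
#6 0x7d→b7/s1 L1-HIT; vc=[9]
#7 0xdb→b13/s1 MISS; vc=[9,7]
#8 0x7f→b7/s1 VC-HIT; vc=[9,13]
#9 0x71→b7/s1 L1-HIT; vc=[9,13]
#10 0x73→b7/s1 L1-HIT; vc=[9,13]
#11 0x7f→b7/s1 L1-HIT; vc=[9,13]
#12 0x7e→b7/s1 L1-HIT; vc=[9,13]
#13 0x75→b7/s1 L1-HIT; vc=[9,13]
#14 0x71→b7/s1 L1-HIT; vc=[9,13]
#15 0xd1→b13/s1 VC-HIT; vc=[9,7]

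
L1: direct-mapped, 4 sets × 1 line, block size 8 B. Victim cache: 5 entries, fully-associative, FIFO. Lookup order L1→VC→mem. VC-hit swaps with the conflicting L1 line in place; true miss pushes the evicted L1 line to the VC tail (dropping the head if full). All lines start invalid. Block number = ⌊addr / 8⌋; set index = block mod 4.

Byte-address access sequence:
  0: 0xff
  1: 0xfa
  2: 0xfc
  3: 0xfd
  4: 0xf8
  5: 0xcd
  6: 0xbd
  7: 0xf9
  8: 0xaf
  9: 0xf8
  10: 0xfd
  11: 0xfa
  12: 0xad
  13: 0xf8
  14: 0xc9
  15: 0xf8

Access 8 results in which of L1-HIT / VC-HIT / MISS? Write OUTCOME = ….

OUTCOME = MISS

0: 0xff (blk 31, set 3) → MISS  vc=[]
1: 0xfa (blk 31, set 3) → L1-HIT  vc=[]
2: 0xfc (blk 31, set 3) → L1-HIT  vc=[]
3: 0xfd (blk 31, set 3) → L1-HIT  vc=[]
4: 0xf8 (blk 31, set 3) → L1-HIT  vc=[]
5: 0xcd (blk 25, set 1) → MISS  vc=[]
6: 0xbd (blk 23, set 3) → MISS  vc=[31]
7: 0xf9 (blk 31, set 3) → VC-HIT  vc=[23]
8: 0xaf (blk 21, set 1) → MISS  vc=[23, 25]
9: 0xf8 (blk 31, set 3) → L1-HIT  vc=[23, 25]
10: 0xfd (blk 31, set 3) → L1-HIT  vc=[23, 25]
11: 0xfa (blk 31, set 3) → L1-HIT  vc=[23, 25]
12: 0xad (blk 21, set 1) → L1-HIT  vc=[23, 25]
13: 0xf8 (blk 31, set 3) → L1-HIT  vc=[23, 25]
14: 0xc9 (blk 25, set 1) → VC-HIT  vc=[23, 21]
15: 0xf8 (blk 31, set 3) → L1-HIT  vc=[23, 21]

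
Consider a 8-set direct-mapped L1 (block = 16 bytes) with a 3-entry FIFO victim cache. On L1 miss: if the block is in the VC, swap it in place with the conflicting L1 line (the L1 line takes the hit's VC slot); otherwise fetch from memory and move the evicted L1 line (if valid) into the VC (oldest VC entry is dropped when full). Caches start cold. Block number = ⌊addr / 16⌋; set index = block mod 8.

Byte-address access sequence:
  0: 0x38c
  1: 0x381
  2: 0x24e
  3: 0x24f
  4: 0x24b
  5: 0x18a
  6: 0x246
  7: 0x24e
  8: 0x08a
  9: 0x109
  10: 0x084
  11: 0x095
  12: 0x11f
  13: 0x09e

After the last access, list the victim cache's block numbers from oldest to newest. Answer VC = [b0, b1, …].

0: 0x38c (blk 56, set 0) → MISS  vc=[]
1: 0x381 (blk 56, set 0) → L1-HIT  vc=[]
2: 0x24e (blk 36, set 4) → MISS  vc=[]
3: 0x24f (blk 36, set 4) → L1-HIT  vc=[]
4: 0x24b (blk 36, set 4) → L1-HIT  vc=[]
5: 0x18a (blk 24, set 0) → MISS  vc=[56]
6: 0x246 (blk 36, set 4) → L1-HIT  vc=[56]
7: 0x24e (blk 36, set 4) → L1-HIT  vc=[56]
8: 0x8a (blk 8, set 0) → MISS  vc=[56, 24]
9: 0x109 (blk 16, set 0) → MISS  vc=[56, 24, 8]
10: 0x84 (blk 8, set 0) → VC-HIT  vc=[56, 24, 16]
11: 0x95 (blk 9, set 1) → MISS  vc=[56, 24, 16]
12: 0x11f (blk 17, set 1) → MISS  vc=[24, 16, 9]
13: 0x9e (blk 9, set 1) → VC-HIT  vc=[24, 16, 17]

VC = [24, 16, 17]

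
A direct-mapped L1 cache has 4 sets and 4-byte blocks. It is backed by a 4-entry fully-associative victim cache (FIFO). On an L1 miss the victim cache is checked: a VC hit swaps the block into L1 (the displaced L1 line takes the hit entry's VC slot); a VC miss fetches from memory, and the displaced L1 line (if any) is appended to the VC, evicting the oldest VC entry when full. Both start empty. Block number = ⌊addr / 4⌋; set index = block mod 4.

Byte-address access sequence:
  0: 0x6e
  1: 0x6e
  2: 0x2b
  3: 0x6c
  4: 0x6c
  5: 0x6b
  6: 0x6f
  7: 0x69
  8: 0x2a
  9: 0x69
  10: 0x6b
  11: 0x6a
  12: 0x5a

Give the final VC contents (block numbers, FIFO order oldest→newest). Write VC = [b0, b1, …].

VC = [10, 26]

#0 0x6e→b27/s3 MISS; vc=[]
#1 0x6e→b27/s3 L1-HIT; vc=[]
#2 0x2b→b10/s2 MISS; vc=[]
#3 0x6c→b27/s3 L1-HIT; vc=[]
#4 0x6c→b27/s3 L1-HIT; vc=[]
#5 0x6b→b26/s2 MISS; vc=[10]
#6 0x6f→b27/s3 L1-HIT; vc=[10]
#7 0x69→b26/s2 L1-HIT; vc=[10]
#8 0x2a→b10/s2 VC-HIT; vc=[26]
#9 0x69→b26/s2 VC-HIT; vc=[10]
#10 0x6b→b26/s2 L1-HIT; vc=[10]
#11 0x6a→b26/s2 L1-HIT; vc=[10]
#12 0x5a→b22/s2 MISS; vc=[10,26]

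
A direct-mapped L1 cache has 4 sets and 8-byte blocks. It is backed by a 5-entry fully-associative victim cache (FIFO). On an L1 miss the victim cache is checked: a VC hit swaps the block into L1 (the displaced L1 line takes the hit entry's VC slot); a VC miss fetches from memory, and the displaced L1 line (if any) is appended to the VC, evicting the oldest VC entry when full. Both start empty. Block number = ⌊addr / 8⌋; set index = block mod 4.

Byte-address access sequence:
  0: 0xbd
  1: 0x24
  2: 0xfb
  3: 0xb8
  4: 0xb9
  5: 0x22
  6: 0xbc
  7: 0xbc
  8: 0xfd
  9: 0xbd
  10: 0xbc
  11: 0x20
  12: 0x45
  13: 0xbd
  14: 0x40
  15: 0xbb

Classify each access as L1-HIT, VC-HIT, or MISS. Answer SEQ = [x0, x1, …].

SEQ = [MISS, MISS, MISS, VC-HIT, L1-HIT, L1-HIT, L1-HIT, L1-HIT, VC-HIT, VC-HIT, L1-HIT, L1-HIT, MISS, L1-HIT, L1-HIT, L1-HIT]

#0 0xbd→b23/s3 MISS; vc=[]
#1 0x24→b4/s0 MISS; vc=[]
#2 0xfb→b31/s3 MISS; vc=[23]
#3 0xb8→b23/s3 VC-HIT; vc=[31]
#4 0xb9→b23/s3 L1-HIT; vc=[31]
#5 0x22→b4/s0 L1-HIT; vc=[31]
#6 0xbc→b23/s3 L1-HIT; vc=[31]
#7 0xbc→b23/s3 L1-HIT; vc=[31]
#8 0xfd→b31/s3 VC-HIT; vc=[23]
#9 0xbd→b23/s3 VC-HIT; vc=[31]
#10 0xbc→b23/s3 L1-HIT; vc=[31]
#11 0x20→b4/s0 L1-HIT; vc=[31]
#12 0x45→b8/s0 MISS; vc=[31,4]
#13 0xbd→b23/s3 L1-HIT; vc=[31,4]
#14 0x40→b8/s0 L1-HIT; vc=[31,4]
#15 0xbb→b23/s3 L1-HIT; vc=[31,4]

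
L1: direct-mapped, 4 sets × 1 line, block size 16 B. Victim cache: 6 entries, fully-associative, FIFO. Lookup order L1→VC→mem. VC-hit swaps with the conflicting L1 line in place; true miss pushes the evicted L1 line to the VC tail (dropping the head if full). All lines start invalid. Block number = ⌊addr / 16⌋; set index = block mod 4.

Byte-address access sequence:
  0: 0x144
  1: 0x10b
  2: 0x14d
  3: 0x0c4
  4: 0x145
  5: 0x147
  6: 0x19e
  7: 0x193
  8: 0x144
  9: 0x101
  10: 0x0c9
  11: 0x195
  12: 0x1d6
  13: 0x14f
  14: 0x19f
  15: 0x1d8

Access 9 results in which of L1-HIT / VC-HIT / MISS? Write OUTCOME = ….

OUTCOME = VC-HIT

0: 0x144 (blk 20, set 0) → MISS  vc=[]
1: 0x10b (blk 16, set 0) → MISS  vc=[20]
2: 0x14d (blk 20, set 0) → VC-HIT  vc=[16]
3: 0xc4 (blk 12, set 0) → MISS  vc=[16, 20]
4: 0x145 (blk 20, set 0) → VC-HIT  vc=[16, 12]
5: 0x147 (blk 20, set 0) → L1-HIT  vc=[16, 12]
6: 0x19e (blk 25, set 1) → MISS  vc=[16, 12]
7: 0x193 (blk 25, set 1) → L1-HIT  vc=[16, 12]
8: 0x144 (blk 20, set 0) → L1-HIT  vc=[16, 12]
9: 0x101 (blk 16, set 0) → VC-HIT  vc=[20, 12]
10: 0xc9 (blk 12, set 0) → VC-HIT  vc=[20, 16]
11: 0x195 (blk 25, set 1) → L1-HIT  vc=[20, 16]
12: 0x1d6 (blk 29, set 1) → MISS  vc=[20, 16, 25]
13: 0x14f (blk 20, set 0) → VC-HIT  vc=[12, 16, 25]
14: 0x19f (blk 25, set 1) → VC-HIT  vc=[12, 16, 29]
15: 0x1d8 (blk 29, set 1) → VC-HIT  vc=[12, 16, 25]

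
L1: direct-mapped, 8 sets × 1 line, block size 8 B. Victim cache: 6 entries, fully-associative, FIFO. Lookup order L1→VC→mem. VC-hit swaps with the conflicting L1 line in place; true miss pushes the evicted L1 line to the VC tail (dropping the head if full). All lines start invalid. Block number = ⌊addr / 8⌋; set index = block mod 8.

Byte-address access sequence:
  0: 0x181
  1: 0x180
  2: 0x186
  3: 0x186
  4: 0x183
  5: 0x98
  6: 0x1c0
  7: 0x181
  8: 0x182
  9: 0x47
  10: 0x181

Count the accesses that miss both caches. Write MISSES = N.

MISSES = 4

#0 0x181→b48/s0 MISS; vc=[]
#1 0x180→b48/s0 L1-HIT; vc=[]
#2 0x186→b48/s0 L1-HIT; vc=[]
#3 0x186→b48/s0 L1-HIT; vc=[]
#4 0x183→b48/s0 L1-HIT; vc=[]
#5 0x98→b19/s3 MISS; vc=[]
#6 0x1c0→b56/s0 MISS; vc=[48]
#7 0x181→b48/s0 VC-HIT; vc=[56]
#8 0x182→b48/s0 L1-HIT; vc=[56]
#9 0x47→b8/s0 MISS; vc=[56,48]
#10 0x181→b48/s0 VC-HIT; vc=[56,8]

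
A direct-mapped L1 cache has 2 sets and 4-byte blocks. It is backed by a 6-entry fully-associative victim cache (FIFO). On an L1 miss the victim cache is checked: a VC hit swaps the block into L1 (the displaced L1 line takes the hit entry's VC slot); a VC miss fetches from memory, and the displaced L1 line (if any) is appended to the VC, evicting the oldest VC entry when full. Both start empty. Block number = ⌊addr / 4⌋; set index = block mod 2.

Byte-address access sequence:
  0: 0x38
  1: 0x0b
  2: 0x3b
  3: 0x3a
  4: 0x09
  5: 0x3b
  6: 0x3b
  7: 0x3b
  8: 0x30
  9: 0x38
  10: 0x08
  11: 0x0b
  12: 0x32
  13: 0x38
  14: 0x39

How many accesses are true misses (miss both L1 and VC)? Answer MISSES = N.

MISSES = 3

0: 0x38 (blk 14, set 0) → MISS  vc=[]
1: 0xb (blk 2, set 0) → MISS  vc=[14]
2: 0x3b (blk 14, set 0) → VC-HIT  vc=[2]
3: 0x3a (blk 14, set 0) → L1-HIT  vc=[2]
4: 0x9 (blk 2, set 0) → VC-HIT  vc=[14]
5: 0x3b (blk 14, set 0) → VC-HIT  vc=[2]
6: 0x3b (blk 14, set 0) → L1-HIT  vc=[2]
7: 0x3b (blk 14, set 0) → L1-HIT  vc=[2]
8: 0x30 (blk 12, set 0) → MISS  vc=[2, 14]
9: 0x38 (blk 14, set 0) → VC-HIT  vc=[2, 12]
10: 0x8 (blk 2, set 0) → VC-HIT  vc=[14, 12]
11: 0xb (blk 2, set 0) → L1-HIT  vc=[14, 12]
12: 0x32 (blk 12, set 0) → VC-HIT  vc=[14, 2]
13: 0x38 (blk 14, set 0) → VC-HIT  vc=[12, 2]
14: 0x39 (blk 14, set 0) → L1-HIT  vc=[12, 2]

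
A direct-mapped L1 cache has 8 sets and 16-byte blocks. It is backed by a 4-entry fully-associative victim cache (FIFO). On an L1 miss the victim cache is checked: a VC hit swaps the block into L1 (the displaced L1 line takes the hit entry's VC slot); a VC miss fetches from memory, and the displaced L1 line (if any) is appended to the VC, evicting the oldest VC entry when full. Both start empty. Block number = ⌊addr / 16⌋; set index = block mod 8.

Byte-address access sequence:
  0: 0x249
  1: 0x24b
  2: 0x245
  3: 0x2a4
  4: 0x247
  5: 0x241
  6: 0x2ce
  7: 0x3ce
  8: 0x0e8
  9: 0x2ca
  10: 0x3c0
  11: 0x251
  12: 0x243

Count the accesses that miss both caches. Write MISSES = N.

MISSES = 6

0: 0x249 (blk 36, set 4) → MISS  vc=[]
1: 0x24b (blk 36, set 4) → L1-HIT  vc=[]
2: 0x245 (blk 36, set 4) → L1-HIT  vc=[]
3: 0x2a4 (blk 42, set 2) → MISS  vc=[]
4: 0x247 (blk 36, set 4) → L1-HIT  vc=[]
5: 0x241 (blk 36, set 4) → L1-HIT  vc=[]
6: 0x2ce (blk 44, set 4) → MISS  vc=[36]
7: 0x3ce (blk 60, set 4) → MISS  vc=[36, 44]
8: 0xe8 (blk 14, set 6) → MISS  vc=[36, 44]
9: 0x2ca (blk 44, set 4) → VC-HIT  vc=[36, 60]
10: 0x3c0 (blk 60, set 4) → VC-HIT  vc=[36, 44]
11: 0x251 (blk 37, set 5) → MISS  vc=[36, 44]
12: 0x243 (blk 36, set 4) → VC-HIT  vc=[60, 44]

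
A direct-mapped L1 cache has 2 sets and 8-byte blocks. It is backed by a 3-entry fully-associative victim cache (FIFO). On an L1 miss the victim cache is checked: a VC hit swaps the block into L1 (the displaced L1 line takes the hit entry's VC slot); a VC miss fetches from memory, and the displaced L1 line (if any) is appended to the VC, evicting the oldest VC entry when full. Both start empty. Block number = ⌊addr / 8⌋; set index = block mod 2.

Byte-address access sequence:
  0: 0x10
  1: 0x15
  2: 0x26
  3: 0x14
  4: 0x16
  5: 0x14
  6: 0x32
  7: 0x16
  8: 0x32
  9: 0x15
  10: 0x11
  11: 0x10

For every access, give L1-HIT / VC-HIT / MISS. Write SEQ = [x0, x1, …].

SEQ = [MISS, L1-HIT, MISS, VC-HIT, L1-HIT, L1-HIT, MISS, VC-HIT, VC-HIT, VC-HIT, L1-HIT, L1-HIT]

  [0] addr=0x10 blk=2 s=0: MISS | VC []
  [1] addr=0x15 blk=2 s=0: L1-HIT | VC []
  [2] addr=0x26 blk=4 s=0: MISS | VC [2]
  [3] addr=0x14 blk=2 s=0: VC-HIT | VC [4]
  [4] addr=0x16 blk=2 s=0: L1-HIT | VC [4]
  [5] addr=0x14 blk=2 s=0: L1-HIT | VC [4]
  [6] addr=0x32 blk=6 s=0: MISS | VC [4, 2]
  [7] addr=0x16 blk=2 s=0: VC-HIT | VC [4, 6]
  [8] addr=0x32 blk=6 s=0: VC-HIT | VC [4, 2]
  [9] addr=0x15 blk=2 s=0: VC-HIT | VC [4, 6]
  [10] addr=0x11 blk=2 s=0: L1-HIT | VC [4, 6]
  [11] addr=0x10 blk=2 s=0: L1-HIT | VC [4, 6]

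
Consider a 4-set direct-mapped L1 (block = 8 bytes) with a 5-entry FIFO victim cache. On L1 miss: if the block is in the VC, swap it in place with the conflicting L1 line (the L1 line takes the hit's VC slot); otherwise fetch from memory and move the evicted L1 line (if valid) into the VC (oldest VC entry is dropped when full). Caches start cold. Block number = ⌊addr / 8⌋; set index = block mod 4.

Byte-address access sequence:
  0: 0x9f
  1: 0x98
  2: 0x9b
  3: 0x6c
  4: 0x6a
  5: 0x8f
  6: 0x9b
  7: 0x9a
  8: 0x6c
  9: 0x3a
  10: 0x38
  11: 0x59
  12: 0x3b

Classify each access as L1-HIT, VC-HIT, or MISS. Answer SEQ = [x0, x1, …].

SEQ = [MISS, L1-HIT, L1-HIT, MISS, L1-HIT, MISS, L1-HIT, L1-HIT, VC-HIT, MISS, L1-HIT, MISS, VC-HIT]

0: 0x9f (blk 19, set 3) → MISS  vc=[]
1: 0x98 (blk 19, set 3) → L1-HIT  vc=[]
2: 0x9b (blk 19, set 3) → L1-HIT  vc=[]
3: 0x6c (blk 13, set 1) → MISS  vc=[]
4: 0x6a (blk 13, set 1) → L1-HIT  vc=[]
5: 0x8f (blk 17, set 1) → MISS  vc=[13]
6: 0x9b (blk 19, set 3) → L1-HIT  vc=[13]
7: 0x9a (blk 19, set 3) → L1-HIT  vc=[13]
8: 0x6c (blk 13, set 1) → VC-HIT  vc=[17]
9: 0x3a (blk 7, set 3) → MISS  vc=[17, 19]
10: 0x38 (blk 7, set 3) → L1-HIT  vc=[17, 19]
11: 0x59 (blk 11, set 3) → MISS  vc=[17, 19, 7]
12: 0x3b (blk 7, set 3) → VC-HIT  vc=[17, 19, 11]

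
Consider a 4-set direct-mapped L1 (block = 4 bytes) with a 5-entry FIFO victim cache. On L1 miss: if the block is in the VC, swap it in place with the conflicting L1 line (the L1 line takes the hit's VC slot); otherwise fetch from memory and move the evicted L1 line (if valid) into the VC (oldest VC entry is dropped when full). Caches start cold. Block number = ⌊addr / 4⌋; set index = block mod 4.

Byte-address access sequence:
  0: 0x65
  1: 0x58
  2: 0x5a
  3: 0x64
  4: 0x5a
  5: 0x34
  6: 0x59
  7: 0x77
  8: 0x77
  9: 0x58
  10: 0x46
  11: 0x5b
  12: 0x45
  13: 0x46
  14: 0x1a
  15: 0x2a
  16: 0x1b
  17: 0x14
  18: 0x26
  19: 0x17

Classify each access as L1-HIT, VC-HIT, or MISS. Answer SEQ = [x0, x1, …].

  [0] addr=0x65 blk=25 s=1: MISS | VC []
  [1] addr=0x58 blk=22 s=2: MISS | VC []
  [2] addr=0x5a blk=22 s=2: L1-HIT | VC []
  [3] addr=0x64 blk=25 s=1: L1-HIT | VC []
  [4] addr=0x5a blk=22 s=2: L1-HIT | VC []
  [5] addr=0x34 blk=13 s=1: MISS | VC [25]
  [6] addr=0x59 blk=22 s=2: L1-HIT | VC [25]
  [7] addr=0x77 blk=29 s=1: MISS | VC [25, 13]
  [8] addr=0x77 blk=29 s=1: L1-HIT | VC [25, 13]
  [9] addr=0x58 blk=22 s=2: L1-HIT | VC [25, 13]
  [10] addr=0x46 blk=17 s=1: MISS | VC [25, 13, 29]
  [11] addr=0x5b blk=22 s=2: L1-HIT | VC [25, 13, 29]
  [12] addr=0x45 blk=17 s=1: L1-HIT | VC [25, 13, 29]
  [13] addr=0x46 blk=17 s=1: L1-HIT | VC [25, 13, 29]
  [14] addr=0x1a blk=6 s=2: MISS | VC [25, 13, 29, 22]
  [15] addr=0x2a blk=10 s=2: MISS | VC [25, 13, 29, 22, 6]
  [16] addr=0x1b blk=6 s=2: VC-HIT | VC [25, 13, 29, 22, 10]
  [17] addr=0x14 blk=5 s=1: MISS | VC [13, 29, 22, 10, 17]
  [18] addr=0x26 blk=9 s=1: MISS | VC [29, 22, 10, 17, 5]
  [19] addr=0x17 blk=5 s=1: VC-HIT | VC [29, 22, 10, 17, 9]

SEQ = [MISS, MISS, L1-HIT, L1-HIT, L1-HIT, MISS, L1-HIT, MISS, L1-HIT, L1-HIT, MISS, L1-HIT, L1-HIT, L1-HIT, MISS, MISS, VC-HIT, MISS, MISS, VC-HIT]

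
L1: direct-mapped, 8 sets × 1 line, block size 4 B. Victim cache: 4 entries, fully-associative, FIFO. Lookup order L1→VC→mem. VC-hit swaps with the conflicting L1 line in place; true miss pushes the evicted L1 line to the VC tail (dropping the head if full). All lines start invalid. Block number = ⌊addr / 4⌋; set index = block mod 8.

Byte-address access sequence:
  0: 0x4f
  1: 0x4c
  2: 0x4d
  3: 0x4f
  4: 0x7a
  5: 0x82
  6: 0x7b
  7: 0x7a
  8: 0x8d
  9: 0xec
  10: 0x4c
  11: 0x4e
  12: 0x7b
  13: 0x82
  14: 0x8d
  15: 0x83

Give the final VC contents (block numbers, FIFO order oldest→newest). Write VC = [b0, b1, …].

0: 0x4f (blk 19, set 3) → MISS  vc=[]
1: 0x4c (blk 19, set 3) → L1-HIT  vc=[]
2: 0x4d (blk 19, set 3) → L1-HIT  vc=[]
3: 0x4f (blk 19, set 3) → L1-HIT  vc=[]
4: 0x7a (blk 30, set 6) → MISS  vc=[]
5: 0x82 (blk 32, set 0) → MISS  vc=[]
6: 0x7b (blk 30, set 6) → L1-HIT  vc=[]
7: 0x7a (blk 30, set 6) → L1-HIT  vc=[]
8: 0x8d (blk 35, set 3) → MISS  vc=[19]
9: 0xec (blk 59, set 3) → MISS  vc=[19, 35]
10: 0x4c (blk 19, set 3) → VC-HIT  vc=[59, 35]
11: 0x4e (blk 19, set 3) → L1-HIT  vc=[59, 35]
12: 0x7b (blk 30, set 6) → L1-HIT  vc=[59, 35]
13: 0x82 (blk 32, set 0) → L1-HIT  vc=[59, 35]
14: 0x8d (blk 35, set 3) → VC-HIT  vc=[59, 19]
15: 0x83 (blk 32, set 0) → L1-HIT  vc=[59, 19]

VC = [59, 19]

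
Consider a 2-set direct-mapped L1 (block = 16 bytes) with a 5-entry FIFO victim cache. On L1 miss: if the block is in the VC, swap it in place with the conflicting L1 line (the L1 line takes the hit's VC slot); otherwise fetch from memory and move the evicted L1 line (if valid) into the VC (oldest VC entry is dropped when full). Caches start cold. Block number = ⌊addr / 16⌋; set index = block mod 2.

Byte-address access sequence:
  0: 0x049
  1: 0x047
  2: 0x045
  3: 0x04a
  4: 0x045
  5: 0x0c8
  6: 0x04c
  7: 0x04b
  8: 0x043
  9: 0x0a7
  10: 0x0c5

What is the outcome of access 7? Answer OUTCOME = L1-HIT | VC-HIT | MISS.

OUTCOME = L1-HIT

#0 0x49→b4/s0 MISS; vc=[]
#1 0x47→b4/s0 L1-HIT; vc=[]
#2 0x45→b4/s0 L1-HIT; vc=[]
#3 0x4a→b4/s0 L1-HIT; vc=[]
#4 0x45→b4/s0 L1-HIT; vc=[]
#5 0xc8→b12/s0 MISS; vc=[4]
#6 0x4c→b4/s0 VC-HIT; vc=[12]
#7 0x4b→b4/s0 L1-HIT; vc=[12]
#8 0x43→b4/s0 L1-HIT; vc=[12]
#9 0xa7→b10/s0 MISS; vc=[12,4]
#10 0xc5→b12/s0 VC-HIT; vc=[10,4]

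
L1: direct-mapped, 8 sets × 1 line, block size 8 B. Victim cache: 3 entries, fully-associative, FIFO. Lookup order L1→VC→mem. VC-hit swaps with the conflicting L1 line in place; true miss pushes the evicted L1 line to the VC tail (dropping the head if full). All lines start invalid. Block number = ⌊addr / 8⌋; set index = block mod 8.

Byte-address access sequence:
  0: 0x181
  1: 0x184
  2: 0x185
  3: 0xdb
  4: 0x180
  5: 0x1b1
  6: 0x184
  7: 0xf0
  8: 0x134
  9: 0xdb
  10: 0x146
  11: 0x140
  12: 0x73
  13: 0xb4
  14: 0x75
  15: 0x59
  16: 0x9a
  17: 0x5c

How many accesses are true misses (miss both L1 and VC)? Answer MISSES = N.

  [0] addr=0x181 blk=48 s=0: MISS | VC []
  [1] addr=0x184 blk=48 s=0: L1-HIT | VC []
  [2] addr=0x185 blk=48 s=0: L1-HIT | VC []
  [3] addr=0xdb blk=27 s=3: MISS | VC []
  [4] addr=0x180 blk=48 s=0: L1-HIT | VC []
  [5] addr=0x1b1 blk=54 s=6: MISS | VC []
  [6] addr=0x184 blk=48 s=0: L1-HIT | VC []
  [7] addr=0xf0 blk=30 s=6: MISS | VC [54]
  [8] addr=0x134 blk=38 s=6: MISS | VC [54, 30]
  [9] addr=0xdb blk=27 s=3: L1-HIT | VC [54, 30]
  [10] addr=0x146 blk=40 s=0: MISS | VC [54, 30, 48]
  [11] addr=0x140 blk=40 s=0: L1-HIT | VC [54, 30, 48]
  [12] addr=0x73 blk=14 s=6: MISS | VC [30, 48, 38]
  [13] addr=0xb4 blk=22 s=6: MISS | VC [48, 38, 14]
  [14] addr=0x75 blk=14 s=6: VC-HIT | VC [48, 38, 22]
  [15] addr=0x59 blk=11 s=3: MISS | VC [38, 22, 27]
  [16] addr=0x9a blk=19 s=3: MISS | VC [22, 27, 11]
  [17] addr=0x5c blk=11 s=3: VC-HIT | VC [22, 27, 19]

MISSES = 10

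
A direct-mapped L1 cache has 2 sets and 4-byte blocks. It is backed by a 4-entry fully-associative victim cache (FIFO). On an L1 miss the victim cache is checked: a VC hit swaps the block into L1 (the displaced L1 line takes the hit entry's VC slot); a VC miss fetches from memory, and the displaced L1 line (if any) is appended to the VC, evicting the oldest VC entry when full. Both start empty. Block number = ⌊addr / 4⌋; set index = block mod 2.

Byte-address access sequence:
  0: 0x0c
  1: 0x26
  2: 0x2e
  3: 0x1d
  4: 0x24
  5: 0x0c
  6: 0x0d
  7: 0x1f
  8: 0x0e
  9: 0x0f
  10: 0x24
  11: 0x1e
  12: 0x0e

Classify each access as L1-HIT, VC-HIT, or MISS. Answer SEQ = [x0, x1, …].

SEQ = [MISS, MISS, MISS, MISS, VC-HIT, VC-HIT, L1-HIT, VC-HIT, VC-HIT, L1-HIT, VC-HIT, VC-HIT, VC-HIT]

  [0] addr=0xc blk=3 s=1: MISS | VC []
  [1] addr=0x26 blk=9 s=1: MISS | VC [3]
  [2] addr=0x2e blk=11 s=1: MISS | VC [3, 9]
  [3] addr=0x1d blk=7 s=1: MISS | VC [3, 9, 11]
  [4] addr=0x24 blk=9 s=1: VC-HIT | VC [3, 7, 11]
  [5] addr=0xc blk=3 s=1: VC-HIT | VC [9, 7, 11]
  [6] addr=0xd blk=3 s=1: L1-HIT | VC [9, 7, 11]
  [7] addr=0x1f blk=7 s=1: VC-HIT | VC [9, 3, 11]
  [8] addr=0xe blk=3 s=1: VC-HIT | VC [9, 7, 11]
  [9] addr=0xf blk=3 s=1: L1-HIT | VC [9, 7, 11]
  [10] addr=0x24 blk=9 s=1: VC-HIT | VC [3, 7, 11]
  [11] addr=0x1e blk=7 s=1: VC-HIT | VC [3, 9, 11]
  [12] addr=0xe blk=3 s=1: VC-HIT | VC [7, 9, 11]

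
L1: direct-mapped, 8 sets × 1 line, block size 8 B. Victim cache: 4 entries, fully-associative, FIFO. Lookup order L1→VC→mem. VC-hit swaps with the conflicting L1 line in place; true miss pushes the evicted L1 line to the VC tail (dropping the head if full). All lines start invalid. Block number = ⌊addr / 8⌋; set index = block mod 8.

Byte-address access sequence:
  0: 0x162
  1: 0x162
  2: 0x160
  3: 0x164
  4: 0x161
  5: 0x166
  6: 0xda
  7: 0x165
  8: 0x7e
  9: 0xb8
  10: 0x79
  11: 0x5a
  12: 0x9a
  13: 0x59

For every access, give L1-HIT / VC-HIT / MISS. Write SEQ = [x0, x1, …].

0: 0x162 (blk 44, set 4) → MISS  vc=[]
1: 0x162 (blk 44, set 4) → L1-HIT  vc=[]
2: 0x160 (blk 44, set 4) → L1-HIT  vc=[]
3: 0x164 (blk 44, set 4) → L1-HIT  vc=[]
4: 0x161 (blk 44, set 4) → L1-HIT  vc=[]
5: 0x166 (blk 44, set 4) → L1-HIT  vc=[]
6: 0xda (blk 27, set 3) → MISS  vc=[]
7: 0x165 (blk 44, set 4) → L1-HIT  vc=[]
8: 0x7e (blk 15, set 7) → MISS  vc=[]
9: 0xb8 (blk 23, set 7) → MISS  vc=[15]
10: 0x79 (blk 15, set 7) → VC-HIT  vc=[23]
11: 0x5a (blk 11, set 3) → MISS  vc=[23, 27]
12: 0x9a (blk 19, set 3) → MISS  vc=[23, 27, 11]
13: 0x59 (blk 11, set 3) → VC-HIT  vc=[23, 27, 19]

SEQ = [MISS, L1-HIT, L1-HIT, L1-HIT, L1-HIT, L1-HIT, MISS, L1-HIT, MISS, MISS, VC-HIT, MISS, MISS, VC-HIT]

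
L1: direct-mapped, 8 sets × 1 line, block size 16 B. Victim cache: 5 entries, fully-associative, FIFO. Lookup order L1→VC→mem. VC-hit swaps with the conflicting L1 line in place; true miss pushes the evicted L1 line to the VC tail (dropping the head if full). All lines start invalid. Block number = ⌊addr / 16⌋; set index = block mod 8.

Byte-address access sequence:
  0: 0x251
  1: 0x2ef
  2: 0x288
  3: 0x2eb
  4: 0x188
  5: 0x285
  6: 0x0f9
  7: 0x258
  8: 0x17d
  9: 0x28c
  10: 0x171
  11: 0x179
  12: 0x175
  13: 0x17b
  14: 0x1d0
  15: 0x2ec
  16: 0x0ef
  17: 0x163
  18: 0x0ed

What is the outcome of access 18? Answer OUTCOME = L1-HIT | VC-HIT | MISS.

OUTCOME = VC-HIT

#0 0x251→b37/s5 MISS; vc=[]
#1 0x2ef→b46/s6 MISS; vc=[]
#2 0x288→b40/s0 MISS; vc=[]
#3 0x2eb→b46/s6 L1-HIT; vc=[]
#4 0x188→b24/s0 MISS; vc=[40]
#5 0x285→b40/s0 VC-HIT; vc=[24]
#6 0xf9→b15/s7 MISS; vc=[24]
#7 0x258→b37/s5 L1-HIT; vc=[24]
#8 0x17d→b23/s7 MISS; vc=[24,15]
#9 0x28c→b40/s0 L1-HIT; vc=[24,15]
#10 0x171→b23/s7 L1-HIT; vc=[24,15]
#11 0x179→b23/s7 L1-HIT; vc=[24,15]
#12 0x175→b23/s7 L1-HIT; vc=[24,15]
#13 0x17b→b23/s7 L1-HIT; vc=[24,15]
#14 0x1d0→b29/s5 MISS; vc=[24,15,37]
#15 0x2ec→b46/s6 L1-HIT; vc=[24,15,37]
#16 0xef→b14/s6 MISS; vc=[24,15,37,46]
#17 0x163→b22/s6 MISS; vc=[24,15,37,46,14]
#18 0xed→b14/s6 VC-HIT; vc=[24,15,37,46,22]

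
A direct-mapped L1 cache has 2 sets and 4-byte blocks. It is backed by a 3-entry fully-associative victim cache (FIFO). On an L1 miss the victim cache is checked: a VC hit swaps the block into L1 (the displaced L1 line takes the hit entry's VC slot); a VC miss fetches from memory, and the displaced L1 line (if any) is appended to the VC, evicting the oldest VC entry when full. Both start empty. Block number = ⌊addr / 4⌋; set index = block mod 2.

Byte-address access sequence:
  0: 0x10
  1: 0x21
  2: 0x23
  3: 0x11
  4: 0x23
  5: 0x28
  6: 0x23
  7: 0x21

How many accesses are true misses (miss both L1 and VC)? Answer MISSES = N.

  [0] addr=0x10 blk=4 s=0: MISS | VC []
  [1] addr=0x21 blk=8 s=0: MISS | VC [4]
  [2] addr=0x23 blk=8 s=0: L1-HIT | VC [4]
  [3] addr=0x11 blk=4 s=0: VC-HIT | VC [8]
  [4] addr=0x23 blk=8 s=0: VC-HIT | VC [4]
  [5] addr=0x28 blk=10 s=0: MISS | VC [4, 8]
  [6] addr=0x23 blk=8 s=0: VC-HIT | VC [4, 10]
  [7] addr=0x21 blk=8 s=0: L1-HIT | VC [4, 10]

MISSES = 3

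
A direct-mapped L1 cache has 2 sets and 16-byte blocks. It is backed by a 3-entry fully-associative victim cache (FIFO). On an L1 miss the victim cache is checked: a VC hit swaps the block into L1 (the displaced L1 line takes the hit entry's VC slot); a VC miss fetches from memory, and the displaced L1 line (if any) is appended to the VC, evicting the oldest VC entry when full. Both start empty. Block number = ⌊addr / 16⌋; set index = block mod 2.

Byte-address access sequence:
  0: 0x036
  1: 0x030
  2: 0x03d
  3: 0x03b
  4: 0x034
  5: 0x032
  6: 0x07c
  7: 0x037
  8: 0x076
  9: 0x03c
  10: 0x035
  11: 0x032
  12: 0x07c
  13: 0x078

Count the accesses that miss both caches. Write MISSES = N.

MISSES = 2

  [0] addr=0x36 blk=3 s=1: MISS | VC []
  [1] addr=0x30 blk=3 s=1: L1-HIT | VC []
  [2] addr=0x3d blk=3 s=1: L1-HIT | VC []
  [3] addr=0x3b blk=3 s=1: L1-HIT | VC []
  [4] addr=0x34 blk=3 s=1: L1-HIT | VC []
  [5] addr=0x32 blk=3 s=1: L1-HIT | VC []
  [6] addr=0x7c blk=7 s=1: MISS | VC [3]
  [7] addr=0x37 blk=3 s=1: VC-HIT | VC [7]
  [8] addr=0x76 blk=7 s=1: VC-HIT | VC [3]
  [9] addr=0x3c blk=3 s=1: VC-HIT | VC [7]
  [10] addr=0x35 blk=3 s=1: L1-HIT | VC [7]
  [11] addr=0x32 blk=3 s=1: L1-HIT | VC [7]
  [12] addr=0x7c blk=7 s=1: VC-HIT | VC [3]
  [13] addr=0x78 blk=7 s=1: L1-HIT | VC [3]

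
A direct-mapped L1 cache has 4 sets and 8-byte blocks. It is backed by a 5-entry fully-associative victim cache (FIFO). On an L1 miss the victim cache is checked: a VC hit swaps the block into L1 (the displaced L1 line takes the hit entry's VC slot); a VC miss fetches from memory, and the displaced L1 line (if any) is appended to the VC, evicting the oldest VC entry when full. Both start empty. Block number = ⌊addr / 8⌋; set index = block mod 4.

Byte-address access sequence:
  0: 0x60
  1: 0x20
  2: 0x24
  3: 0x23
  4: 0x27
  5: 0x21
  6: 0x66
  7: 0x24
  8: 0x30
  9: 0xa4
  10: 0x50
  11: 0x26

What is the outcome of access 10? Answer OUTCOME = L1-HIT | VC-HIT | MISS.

OUTCOME = MISS

#0 0x60→b12/s0 MISS; vc=[]
#1 0x20→b4/s0 MISS; vc=[12]
#2 0x24→b4/s0 L1-HIT; vc=[12]
#3 0x23→b4/s0 L1-HIT; vc=[12]
#4 0x27→b4/s0 L1-HIT; vc=[12]
#5 0x21→b4/s0 L1-HIT; vc=[12]
#6 0x66→b12/s0 VC-HIT; vc=[4]
#7 0x24→b4/s0 VC-HIT; vc=[12]
#8 0x30→b6/s2 MISS; vc=[12]
#9 0xa4→b20/s0 MISS; vc=[12,4]
#10 0x50→b10/s2 MISS; vc=[12,4,6]
#11 0x26→b4/s0 VC-HIT; vc=[12,20,6]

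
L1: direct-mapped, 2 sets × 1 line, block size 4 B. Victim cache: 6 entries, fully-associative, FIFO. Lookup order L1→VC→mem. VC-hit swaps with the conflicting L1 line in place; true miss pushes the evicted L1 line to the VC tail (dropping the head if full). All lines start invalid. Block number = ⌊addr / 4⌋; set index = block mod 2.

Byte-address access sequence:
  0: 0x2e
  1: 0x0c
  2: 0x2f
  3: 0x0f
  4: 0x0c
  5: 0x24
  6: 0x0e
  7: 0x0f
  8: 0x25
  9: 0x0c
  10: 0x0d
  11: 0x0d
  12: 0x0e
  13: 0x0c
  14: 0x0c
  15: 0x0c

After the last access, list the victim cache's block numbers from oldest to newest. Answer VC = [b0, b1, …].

0: 0x2e (blk 11, set 1) → MISS  vc=[]
1: 0xc (blk 3, set 1) → MISS  vc=[11]
2: 0x2f (blk 11, set 1) → VC-HIT  vc=[3]
3: 0xf (blk 3, set 1) → VC-HIT  vc=[11]
4: 0xc (blk 3, set 1) → L1-HIT  vc=[11]
5: 0x24 (blk 9, set 1) → MISS  vc=[11, 3]
6: 0xe (blk 3, set 1) → VC-HIT  vc=[11, 9]
7: 0xf (blk 3, set 1) → L1-HIT  vc=[11, 9]
8: 0x25 (blk 9, set 1) → VC-HIT  vc=[11, 3]
9: 0xc (blk 3, set 1) → VC-HIT  vc=[11, 9]
10: 0xd (blk 3, set 1) → L1-HIT  vc=[11, 9]
11: 0xd (blk 3, set 1) → L1-HIT  vc=[11, 9]
12: 0xe (blk 3, set 1) → L1-HIT  vc=[11, 9]
13: 0xc (blk 3, set 1) → L1-HIT  vc=[11, 9]
14: 0xc (blk 3, set 1) → L1-HIT  vc=[11, 9]
15: 0xc (blk 3, set 1) → L1-HIT  vc=[11, 9]

VC = [11, 9]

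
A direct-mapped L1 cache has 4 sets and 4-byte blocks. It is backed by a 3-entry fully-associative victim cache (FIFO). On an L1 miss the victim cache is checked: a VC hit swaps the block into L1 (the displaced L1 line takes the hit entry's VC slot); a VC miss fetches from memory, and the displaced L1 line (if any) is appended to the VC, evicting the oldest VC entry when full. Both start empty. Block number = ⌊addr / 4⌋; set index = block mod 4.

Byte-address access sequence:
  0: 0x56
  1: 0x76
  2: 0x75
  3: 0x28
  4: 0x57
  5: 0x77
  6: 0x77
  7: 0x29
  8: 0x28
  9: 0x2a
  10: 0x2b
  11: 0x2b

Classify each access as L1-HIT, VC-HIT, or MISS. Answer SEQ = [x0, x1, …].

SEQ = [MISS, MISS, L1-HIT, MISS, VC-HIT, VC-HIT, L1-HIT, L1-HIT, L1-HIT, L1-HIT, L1-HIT, L1-HIT]

#0 0x56→b21/s1 MISS; vc=[]
#1 0x76→b29/s1 MISS; vc=[21]
#2 0x75→b29/s1 L1-HIT; vc=[21]
#3 0x28→b10/s2 MISS; vc=[21]
#4 0x57→b21/s1 VC-HIT; vc=[29]
#5 0x77→b29/s1 VC-HIT; vc=[21]
#6 0x77→b29/s1 L1-HIT; vc=[21]
#7 0x29→b10/s2 L1-HIT; vc=[21]
#8 0x28→b10/s2 L1-HIT; vc=[21]
#9 0x2a→b10/s2 L1-HIT; vc=[21]
#10 0x2b→b10/s2 L1-HIT; vc=[21]
#11 0x2b→b10/s2 L1-HIT; vc=[21]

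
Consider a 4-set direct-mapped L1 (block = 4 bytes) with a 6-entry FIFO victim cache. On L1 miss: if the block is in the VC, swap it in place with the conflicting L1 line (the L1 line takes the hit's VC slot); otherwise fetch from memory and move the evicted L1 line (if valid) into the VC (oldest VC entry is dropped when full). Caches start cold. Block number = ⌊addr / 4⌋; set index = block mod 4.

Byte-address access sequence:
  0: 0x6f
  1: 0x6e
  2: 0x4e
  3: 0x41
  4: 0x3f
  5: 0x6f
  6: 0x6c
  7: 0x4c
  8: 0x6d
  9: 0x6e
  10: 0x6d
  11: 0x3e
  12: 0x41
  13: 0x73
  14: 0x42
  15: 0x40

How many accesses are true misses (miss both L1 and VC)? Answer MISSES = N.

MISSES = 5

  [0] addr=0x6f blk=27 s=3: MISS | VC []
  [1] addr=0x6e blk=27 s=3: L1-HIT | VC []
  [2] addr=0x4e blk=19 s=3: MISS | VC [27]
  [3] addr=0x41 blk=16 s=0: MISS | VC [27]
  [4] addr=0x3f blk=15 s=3: MISS | VC [27, 19]
  [5] addr=0x6f blk=27 s=3: VC-HIT | VC [15, 19]
  [6] addr=0x6c blk=27 s=3: L1-HIT | VC [15, 19]
  [7] addr=0x4c blk=19 s=3: VC-HIT | VC [15, 27]
  [8] addr=0x6d blk=27 s=3: VC-HIT | VC [15, 19]
  [9] addr=0x6e blk=27 s=3: L1-HIT | VC [15, 19]
  [10] addr=0x6d blk=27 s=3: L1-HIT | VC [15, 19]
  [11] addr=0x3e blk=15 s=3: VC-HIT | VC [27, 19]
  [12] addr=0x41 blk=16 s=0: L1-HIT | VC [27, 19]
  [13] addr=0x73 blk=28 s=0: MISS | VC [27, 19, 16]
  [14] addr=0x42 blk=16 s=0: VC-HIT | VC [27, 19, 28]
  [15] addr=0x40 blk=16 s=0: L1-HIT | VC [27, 19, 28]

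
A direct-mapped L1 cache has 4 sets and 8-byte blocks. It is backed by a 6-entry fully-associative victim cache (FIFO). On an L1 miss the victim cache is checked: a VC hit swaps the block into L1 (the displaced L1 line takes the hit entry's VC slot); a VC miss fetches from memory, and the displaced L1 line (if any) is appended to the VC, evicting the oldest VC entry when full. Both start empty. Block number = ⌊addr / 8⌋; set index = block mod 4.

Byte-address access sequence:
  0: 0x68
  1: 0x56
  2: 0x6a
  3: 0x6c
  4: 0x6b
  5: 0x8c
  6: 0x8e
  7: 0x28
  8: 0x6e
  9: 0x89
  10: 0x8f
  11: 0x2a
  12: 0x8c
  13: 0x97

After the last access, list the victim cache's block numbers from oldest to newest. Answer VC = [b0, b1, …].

VC = [5, 13, 10]

  [0] addr=0x68 blk=13 s=1: MISS | VC []
  [1] addr=0x56 blk=10 s=2: MISS | VC []
  [2] addr=0x6a blk=13 s=1: L1-HIT | VC []
  [3] addr=0x6c blk=13 s=1: L1-HIT | VC []
  [4] addr=0x6b blk=13 s=1: L1-HIT | VC []
  [5] addr=0x8c blk=17 s=1: MISS | VC [13]
  [6] addr=0x8e blk=17 s=1: L1-HIT | VC [13]
  [7] addr=0x28 blk=5 s=1: MISS | VC [13, 17]
  [8] addr=0x6e blk=13 s=1: VC-HIT | VC [5, 17]
  [9] addr=0x89 blk=17 s=1: VC-HIT | VC [5, 13]
  [10] addr=0x8f blk=17 s=1: L1-HIT | VC [5, 13]
  [11] addr=0x2a blk=5 s=1: VC-HIT | VC [17, 13]
  [12] addr=0x8c blk=17 s=1: VC-HIT | VC [5, 13]
  [13] addr=0x97 blk=18 s=2: MISS | VC [5, 13, 10]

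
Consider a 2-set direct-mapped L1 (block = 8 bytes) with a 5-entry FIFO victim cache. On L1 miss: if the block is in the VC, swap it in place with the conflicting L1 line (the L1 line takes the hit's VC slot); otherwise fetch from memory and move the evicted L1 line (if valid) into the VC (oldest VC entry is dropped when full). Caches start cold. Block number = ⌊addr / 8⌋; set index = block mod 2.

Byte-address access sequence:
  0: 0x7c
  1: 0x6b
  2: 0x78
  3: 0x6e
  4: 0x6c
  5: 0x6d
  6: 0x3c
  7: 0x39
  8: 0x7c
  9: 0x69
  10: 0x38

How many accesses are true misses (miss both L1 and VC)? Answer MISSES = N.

  [0] addr=0x7c blk=15 s=1: MISS | VC []
  [1] addr=0x6b blk=13 s=1: MISS | VC [15]
  [2] addr=0x78 blk=15 s=1: VC-HIT | VC [13]
  [3] addr=0x6e blk=13 s=1: VC-HIT | VC [15]
  [4] addr=0x6c blk=13 s=1: L1-HIT | VC [15]
  [5] addr=0x6d blk=13 s=1: L1-HIT | VC [15]
  [6] addr=0x3c blk=7 s=1: MISS | VC [15, 13]
  [7] addr=0x39 blk=7 s=1: L1-HIT | VC [15, 13]
  [8] addr=0x7c blk=15 s=1: VC-HIT | VC [7, 13]
  [9] addr=0x69 blk=13 s=1: VC-HIT | VC [7, 15]
  [10] addr=0x38 blk=7 s=1: VC-HIT | VC [13, 15]

MISSES = 3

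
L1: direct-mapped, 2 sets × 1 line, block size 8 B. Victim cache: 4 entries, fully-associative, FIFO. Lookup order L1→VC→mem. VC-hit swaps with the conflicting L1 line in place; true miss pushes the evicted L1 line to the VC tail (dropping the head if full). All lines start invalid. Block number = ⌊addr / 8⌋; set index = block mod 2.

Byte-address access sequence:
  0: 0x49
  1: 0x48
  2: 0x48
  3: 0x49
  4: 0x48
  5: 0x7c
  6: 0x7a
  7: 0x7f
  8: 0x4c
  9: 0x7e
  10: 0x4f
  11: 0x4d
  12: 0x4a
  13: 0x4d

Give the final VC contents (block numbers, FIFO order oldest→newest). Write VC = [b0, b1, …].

VC = [15]

  [0] addr=0x49 blk=9 s=1: MISS | VC []
  [1] addr=0x48 blk=9 s=1: L1-HIT | VC []
  [2] addr=0x48 blk=9 s=1: L1-HIT | VC []
  [3] addr=0x49 blk=9 s=1: L1-HIT | VC []
  [4] addr=0x48 blk=9 s=1: L1-HIT | VC []
  [5] addr=0x7c blk=15 s=1: MISS | VC [9]
  [6] addr=0x7a blk=15 s=1: L1-HIT | VC [9]
  [7] addr=0x7f blk=15 s=1: L1-HIT | VC [9]
  [8] addr=0x4c blk=9 s=1: VC-HIT | VC [15]
  [9] addr=0x7e blk=15 s=1: VC-HIT | VC [9]
  [10] addr=0x4f blk=9 s=1: VC-HIT | VC [15]
  [11] addr=0x4d blk=9 s=1: L1-HIT | VC [15]
  [12] addr=0x4a blk=9 s=1: L1-HIT | VC [15]
  [13] addr=0x4d blk=9 s=1: L1-HIT | VC [15]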